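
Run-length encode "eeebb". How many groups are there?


Input: eeebb
Scanning for consecutive runs:
  Group 1: 'e' x 3 (positions 0-2)
  Group 2: 'b' x 2 (positions 3-4)
Total groups: 2

2


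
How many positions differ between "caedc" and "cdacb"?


Comparing "caedc" and "cdacb" position by position:
  Position 0: 'c' vs 'c' => same
  Position 1: 'a' vs 'd' => DIFFER
  Position 2: 'e' vs 'a' => DIFFER
  Position 3: 'd' vs 'c' => DIFFER
  Position 4: 'c' vs 'b' => DIFFER
Positions that differ: 4

4


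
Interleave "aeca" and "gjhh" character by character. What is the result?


Interleaving "aeca" and "gjhh":
  Position 0: 'a' from first, 'g' from second => "ag"
  Position 1: 'e' from first, 'j' from second => "ej"
  Position 2: 'c' from first, 'h' from second => "ch"
  Position 3: 'a' from first, 'h' from second => "ah"
Result: agejchah

agejchah


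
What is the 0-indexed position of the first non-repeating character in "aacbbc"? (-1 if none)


Input: aacbbc
Character frequencies:
  'a': 2
  'b': 2
  'c': 2
Scanning left to right for freq == 1:
  Position 0 ('a'): freq=2, skip
  Position 1 ('a'): freq=2, skip
  Position 2 ('c'): freq=2, skip
  Position 3 ('b'): freq=2, skip
  Position 4 ('b'): freq=2, skip
  Position 5 ('c'): freq=2, skip
  No unique character found => answer = -1

-1


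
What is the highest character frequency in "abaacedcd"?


Input: abaacedcd
Character counts:
  'a': 3
  'b': 1
  'c': 2
  'd': 2
  'e': 1
Maximum frequency: 3

3


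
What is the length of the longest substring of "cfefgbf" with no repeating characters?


Input: "cfefgbf"
Sliding window (track last position of each char):
  Position 0 ('c'): window [0,0] length 1 -- new best
  Position 1 ('f'): window [0,1] length 2 -- new best
  Position 2 ('e'): window [0,2] length 3 -- new best
  Position 3 ('f'): repeat (last at 1), move window start to 2
  Position 3 ('f'): window [2,3] length 2
  Position 4 ('g'): window [2,4] length 3
  Position 5 ('b'): window [2,5] length 4 -- new best
  Position 6 ('f'): repeat (last at 3), move window start to 4
  Position 6 ('f'): window [4,6] length 3
Longest substring with no repeats: "efgb" with length 4

4


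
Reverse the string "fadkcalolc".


Input: fadkcalolc
Reading characters right to left:
  Position 9: 'c'
  Position 8: 'l'
  Position 7: 'o'
  Position 6: 'l'
  Position 5: 'a'
  Position 4: 'c'
  Position 3: 'k'
  Position 2: 'd'
  Position 1: 'a'
  Position 0: 'f'
Reversed: clolackdaf

clolackdaf


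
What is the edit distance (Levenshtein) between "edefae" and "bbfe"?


Computing edit distance: "edefae" -> "bbfe"
DP table:
           b    b    f    e
      0    1    2    3    4
  e   1    1    2    3    3
  d   2    2    2    3    4
  e   3    3    3    3    3
  f   4    4    4    3    4
  a   5    5    5    4    4
  e   6    6    6    5    4
Edit distance = dp[6][4] = 4

4


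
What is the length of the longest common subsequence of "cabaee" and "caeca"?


LCS of "cabaee" and "caeca"
DP table:
           c    a    e    c    a
      0    0    0    0    0    0
  c   0    1    1    1    1    1
  a   0    1    2    2    2    2
  b   0    1    2    2    2    2
  a   0    1    2    2    2    3
  e   0    1    2    3    3    3
  e   0    1    2    3    3    3
LCS length = dp[6][5] = 3

3


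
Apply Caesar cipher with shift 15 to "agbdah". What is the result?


Caesar cipher: shift "agbdah" by 15
  'a' (pos 0) + 15 = pos 15 = 'p'
  'g' (pos 6) + 15 = pos 21 = 'v'
  'b' (pos 1) + 15 = pos 16 = 'q'
  'd' (pos 3) + 15 = pos 18 = 's'
  'a' (pos 0) + 15 = pos 15 = 'p'
  'h' (pos 7) + 15 = pos 22 = 'w'
Result: pvqspw

pvqspw


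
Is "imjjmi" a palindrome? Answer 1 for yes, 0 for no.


Input: imjjmi
Reversed: imjjmi
  Compare pos 0 ('i') with pos 5 ('i'): match
  Compare pos 1 ('m') with pos 4 ('m'): match
  Compare pos 2 ('j') with pos 3 ('j'): match
Result: palindrome

1


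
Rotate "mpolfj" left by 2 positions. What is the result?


Input: "mpolfj", rotate left by 2
First 2 characters: "mp"
Remaining characters: "olfj"
Concatenate remaining + first: "olfj" + "mp" = "olfjmp"

olfjmp


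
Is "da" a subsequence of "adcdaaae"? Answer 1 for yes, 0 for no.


Check if "da" is a subsequence of "adcdaaae"
Greedy scan:
  Position 0 ('a'): no match needed
  Position 1 ('d'): matches sub[0] = 'd'
  Position 2 ('c'): no match needed
  Position 3 ('d'): no match needed
  Position 4 ('a'): matches sub[1] = 'a'
  Position 5 ('a'): no match needed
  Position 6 ('a'): no match needed
  Position 7 ('e'): no match needed
All 2 characters matched => is a subsequence

1


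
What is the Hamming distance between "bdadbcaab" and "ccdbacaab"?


Comparing "bdadbcaab" and "ccdbacaab" position by position:
  Position 0: 'b' vs 'c' => differ
  Position 1: 'd' vs 'c' => differ
  Position 2: 'a' vs 'd' => differ
  Position 3: 'd' vs 'b' => differ
  Position 4: 'b' vs 'a' => differ
  Position 5: 'c' vs 'c' => same
  Position 6: 'a' vs 'a' => same
  Position 7: 'a' vs 'a' => same
  Position 8: 'b' vs 'b' => same
Total differences (Hamming distance): 5

5


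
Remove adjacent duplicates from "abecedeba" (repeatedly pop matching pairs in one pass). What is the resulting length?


Input: abecedeba
Stack-based adjacent duplicate removal:
  Read 'a': push. Stack: a
  Read 'b': push. Stack: ab
  Read 'e': push. Stack: abe
  Read 'c': push. Stack: abec
  Read 'e': push. Stack: abece
  Read 'd': push. Stack: abeced
  Read 'e': push. Stack: abecede
  Read 'b': push. Stack: abecedeb
  Read 'a': push. Stack: abecedeba
Final stack: "abecedeba" (length 9)

9


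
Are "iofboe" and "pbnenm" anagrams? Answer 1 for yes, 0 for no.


Strings: "iofboe", "pbnenm"
Sorted first:  befioo
Sorted second: bemnnp
Differ at position 2: 'f' vs 'm' => not anagrams

0


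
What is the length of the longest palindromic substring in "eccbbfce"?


Input: "eccbbfce"
Checking substrings for palindromes:
  [1:3] "cc" (len 2) => palindrome
  [3:5] "bb" (len 2) => palindrome
Longest palindromic substring: "cc" with length 2

2


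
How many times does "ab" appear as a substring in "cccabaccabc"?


Searching for "ab" in "cccabaccabc"
Scanning each position:
  Position 0: "cc" => no
  Position 1: "cc" => no
  Position 2: "ca" => no
  Position 3: "ab" => MATCH
  Position 4: "ba" => no
  Position 5: "ac" => no
  Position 6: "cc" => no
  Position 7: "ca" => no
  Position 8: "ab" => MATCH
  Position 9: "bc" => no
Total occurrences: 2

2


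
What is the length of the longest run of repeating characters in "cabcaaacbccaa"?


Input: "cabcaaacbccaa"
Scanning for longest run:
  Position 1 ('a'): new char, reset run to 1
  Position 2 ('b'): new char, reset run to 1
  Position 3 ('c'): new char, reset run to 1
  Position 4 ('a'): new char, reset run to 1
  Position 5 ('a'): continues run of 'a', length=2
  Position 6 ('a'): continues run of 'a', length=3
  Position 7 ('c'): new char, reset run to 1
  Position 8 ('b'): new char, reset run to 1
  Position 9 ('c'): new char, reset run to 1
  Position 10 ('c'): continues run of 'c', length=2
  Position 11 ('a'): new char, reset run to 1
  Position 12 ('a'): continues run of 'a', length=2
Longest run: 'a' with length 3

3


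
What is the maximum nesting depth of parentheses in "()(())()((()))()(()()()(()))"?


Input: "()(())()((()))()(()()()(()))"
Tracking depth:
  Position 0 '(': depth becomes 1
  Position 1 ')': depth becomes 0
  Position 2 '(': depth becomes 1
  Position 3 '(': depth becomes 2
  Position 4 ')': depth becomes 1
  Position 5 ')': depth becomes 0
  Position 6 '(': depth becomes 1
  Position 7 ')': depth becomes 0
  Position 8 '(': depth becomes 1
  Position 9 '(': depth becomes 2
  Position 10 '(': depth becomes 3
  Position 11 ')': depth becomes 2
  Position 12 ')': depth becomes 1
  Position 13 ')': depth becomes 0
  Position 14 '(': depth becomes 1
  Position 15 ')': depth becomes 0
  Position 16 '(': depth becomes 1
  Position 17 '(': depth becomes 2
  Position 18 ')': depth becomes 1
  Position 19 '(': depth becomes 2
  Position 20 ')': depth becomes 1
  Position 21 '(': depth becomes 2
  Position 22 ')': depth becomes 1
  Position 23 '(': depth becomes 2
  Position 24 '(': depth becomes 3
  Position 25 ')': depth becomes 2
  Position 26 ')': depth becomes 1
  Position 27 ')': depth becomes 0
Maximum depth reached: 3

3


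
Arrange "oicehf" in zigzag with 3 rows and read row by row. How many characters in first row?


Zigzag "oicehf" into 3 rows:
Placing characters:
  'o' => row 0
  'i' => row 1
  'c' => row 2
  'e' => row 1
  'h' => row 0
  'f' => row 1
Rows:
  Row 0: "oh"
  Row 1: "ief"
  Row 2: "c"
First row length: 2

2


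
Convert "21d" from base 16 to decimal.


Input: "21d" in base 16
Positional expansion:
  Digit '2' (value 2) x 16^2 = 512
  Digit '1' (value 1) x 16^1 = 16
  Digit 'd' (value 13) x 16^0 = 13
Sum = 541

541


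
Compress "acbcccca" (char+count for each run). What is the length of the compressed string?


Input: acbcccca
Runs:
  'a' x 1 => "a1"
  'c' x 1 => "c1"
  'b' x 1 => "b1"
  'c' x 4 => "c4"
  'a' x 1 => "a1"
Compressed: "a1c1b1c4a1"
Compressed length: 10

10


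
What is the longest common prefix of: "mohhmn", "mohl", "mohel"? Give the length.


Words: mohhmn, mohl, mohel
  Position 0: all 'm' => match
  Position 1: all 'o' => match
  Position 2: all 'h' => match
  Position 3: ('h', 'l', 'e') => mismatch, stop
LCP = "moh" (length 3)

3


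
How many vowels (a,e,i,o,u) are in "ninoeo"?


Input: ninoeo
Checking each character:
  'n' at position 0: consonant
  'i' at position 1: vowel (running total: 1)
  'n' at position 2: consonant
  'o' at position 3: vowel (running total: 2)
  'e' at position 4: vowel (running total: 3)
  'o' at position 5: vowel (running total: 4)
Total vowels: 4

4


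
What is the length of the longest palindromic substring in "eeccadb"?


Input: "eeccadb"
Checking substrings for palindromes:
  [0:2] "ee" (len 2) => palindrome
  [2:4] "cc" (len 2) => palindrome
Longest palindromic substring: "ee" with length 2

2


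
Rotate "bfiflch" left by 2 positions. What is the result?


Input: "bfiflch", rotate left by 2
First 2 characters: "bf"
Remaining characters: "iflch"
Concatenate remaining + first: "iflch" + "bf" = "iflchbf"

iflchbf


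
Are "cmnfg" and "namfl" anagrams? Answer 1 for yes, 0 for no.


Strings: "cmnfg", "namfl"
Sorted first:  cfgmn
Sorted second: aflmn
Differ at position 0: 'c' vs 'a' => not anagrams

0


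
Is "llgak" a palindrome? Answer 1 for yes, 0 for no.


Input: llgak
Reversed: kagll
  Compare pos 0 ('l') with pos 4 ('k'): MISMATCH
  Compare pos 1 ('l') with pos 3 ('a'): MISMATCH
Result: not a palindrome

0


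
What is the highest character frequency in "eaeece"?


Input: eaeece
Character counts:
  'a': 1
  'c': 1
  'e': 4
Maximum frequency: 4

4


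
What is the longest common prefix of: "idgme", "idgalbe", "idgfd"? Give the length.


Words: idgme, idgalbe, idgfd
  Position 0: all 'i' => match
  Position 1: all 'd' => match
  Position 2: all 'g' => match
  Position 3: ('m', 'a', 'f') => mismatch, stop
LCP = "idg" (length 3)

3


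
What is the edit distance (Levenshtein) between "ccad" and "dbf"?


Computing edit distance: "ccad" -> "dbf"
DP table:
           d    b    f
      0    1    2    3
  c   1    1    2    3
  c   2    2    2    3
  a   3    3    3    3
  d   4    3    4    4
Edit distance = dp[4][3] = 4

4


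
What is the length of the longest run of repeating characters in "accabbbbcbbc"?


Input: "accabbbbcbbc"
Scanning for longest run:
  Position 1 ('c'): new char, reset run to 1
  Position 2 ('c'): continues run of 'c', length=2
  Position 3 ('a'): new char, reset run to 1
  Position 4 ('b'): new char, reset run to 1
  Position 5 ('b'): continues run of 'b', length=2
  Position 6 ('b'): continues run of 'b', length=3
  Position 7 ('b'): continues run of 'b', length=4
  Position 8 ('c'): new char, reset run to 1
  Position 9 ('b'): new char, reset run to 1
  Position 10 ('b'): continues run of 'b', length=2
  Position 11 ('c'): new char, reset run to 1
Longest run: 'b' with length 4

4


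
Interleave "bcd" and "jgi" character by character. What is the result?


Interleaving "bcd" and "jgi":
  Position 0: 'b' from first, 'j' from second => "bj"
  Position 1: 'c' from first, 'g' from second => "cg"
  Position 2: 'd' from first, 'i' from second => "di"
Result: bjcgdi

bjcgdi


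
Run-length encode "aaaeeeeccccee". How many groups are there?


Input: aaaeeeeccccee
Scanning for consecutive runs:
  Group 1: 'a' x 3 (positions 0-2)
  Group 2: 'e' x 4 (positions 3-6)
  Group 3: 'c' x 4 (positions 7-10)
  Group 4: 'e' x 2 (positions 11-12)
Total groups: 4

4


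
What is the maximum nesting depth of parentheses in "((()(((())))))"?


Input: "((()(((())))))"
Tracking depth:
  Position 0 '(': depth becomes 1
  Position 1 '(': depth becomes 2
  Position 2 '(': depth becomes 3
  Position 3 ')': depth becomes 2
  Position 4 '(': depth becomes 3
  Position 5 '(': depth becomes 4
  Position 6 '(': depth becomes 5
  Position 7 '(': depth becomes 6
  Position 8 ')': depth becomes 5
  Position 9 ')': depth becomes 4
  Position 10 ')': depth becomes 3
  Position 11 ')': depth becomes 2
  Position 12 ')': depth becomes 1
  Position 13 ')': depth becomes 0
Maximum depth reached: 6

6


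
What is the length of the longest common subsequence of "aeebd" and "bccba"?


LCS of "aeebd" and "bccba"
DP table:
           b    c    c    b    a
      0    0    0    0    0    0
  a   0    0    0    0    0    1
  e   0    0    0    0    0    1
  e   0    0    0    0    0    1
  b   0    1    1    1    1    1
  d   0    1    1    1    1    1
LCS length = dp[5][5] = 1

1


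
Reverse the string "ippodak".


Input: ippodak
Reading characters right to left:
  Position 6: 'k'
  Position 5: 'a'
  Position 4: 'd'
  Position 3: 'o'
  Position 2: 'p'
  Position 1: 'p'
  Position 0: 'i'
Reversed: kadoppi

kadoppi


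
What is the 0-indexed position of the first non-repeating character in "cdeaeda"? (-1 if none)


Input: cdeaeda
Character frequencies:
  'a': 2
  'c': 1
  'd': 2
  'e': 2
Scanning left to right for freq == 1:
  Position 0 ('c'): unique! => answer = 0

0


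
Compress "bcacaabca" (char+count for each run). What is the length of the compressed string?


Input: bcacaabca
Runs:
  'b' x 1 => "b1"
  'c' x 1 => "c1"
  'a' x 1 => "a1"
  'c' x 1 => "c1"
  'a' x 2 => "a2"
  'b' x 1 => "b1"
  'c' x 1 => "c1"
  'a' x 1 => "a1"
Compressed: "b1c1a1c1a2b1c1a1"
Compressed length: 16

16


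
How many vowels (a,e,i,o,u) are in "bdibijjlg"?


Input: bdibijjlg
Checking each character:
  'b' at position 0: consonant
  'd' at position 1: consonant
  'i' at position 2: vowel (running total: 1)
  'b' at position 3: consonant
  'i' at position 4: vowel (running total: 2)
  'j' at position 5: consonant
  'j' at position 6: consonant
  'l' at position 7: consonant
  'g' at position 8: consonant
Total vowels: 2

2


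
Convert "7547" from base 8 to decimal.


Input: "7547" in base 8
Positional expansion:
  Digit '7' (value 7) x 8^3 = 3584
  Digit '5' (value 5) x 8^2 = 320
  Digit '4' (value 4) x 8^1 = 32
  Digit '7' (value 7) x 8^0 = 7
Sum = 3943

3943


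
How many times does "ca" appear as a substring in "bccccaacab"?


Searching for "ca" in "bccccaacab"
Scanning each position:
  Position 0: "bc" => no
  Position 1: "cc" => no
  Position 2: "cc" => no
  Position 3: "cc" => no
  Position 4: "ca" => MATCH
  Position 5: "aa" => no
  Position 6: "ac" => no
  Position 7: "ca" => MATCH
  Position 8: "ab" => no
Total occurrences: 2

2


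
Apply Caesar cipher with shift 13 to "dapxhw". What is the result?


Caesar cipher: shift "dapxhw" by 13
  'd' (pos 3) + 13 = pos 16 = 'q'
  'a' (pos 0) + 13 = pos 13 = 'n'
  'p' (pos 15) + 13 = pos 2 = 'c'
  'x' (pos 23) + 13 = pos 10 = 'k'
  'h' (pos 7) + 13 = pos 20 = 'u'
  'w' (pos 22) + 13 = pos 9 = 'j'
Result: qnckuj

qnckuj


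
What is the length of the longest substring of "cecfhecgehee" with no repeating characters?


Input: "cecfhecgehee"
Sliding window (track last position of each char):
  Position 0 ('c'): window [0,0] length 1 -- new best
  Position 1 ('e'): window [0,1] length 2 -- new best
  Position 2 ('c'): repeat (last at 0), move window start to 1
  Position 2 ('c'): window [1,2] length 2
  Position 3 ('f'): window [1,3] length 3 -- new best
  Position 4 ('h'): window [1,4] length 4 -- new best
  Position 5 ('e'): repeat (last at 1), move window start to 2
  Position 5 ('e'): window [2,5] length 4
  Position 6 ('c'): repeat (last at 2), move window start to 3
  Position 6 ('c'): window [3,6] length 4
  Position 7 ('g'): window [3,7] length 5 -- new best
  Position 8 ('e'): repeat (last at 5), move window start to 6
  Position 8 ('e'): window [6,8] length 3
  Position 9 ('h'): window [6,9] length 4
  Position 10 ('e'): repeat (last at 8), move window start to 9
  Position 10 ('e'): window [9,10] length 2
  Position 11 ('e'): repeat (last at 10), move window start to 11
  Position 11 ('e'): window [11,11] length 1
Longest substring with no repeats: "fhecg" with length 5

5


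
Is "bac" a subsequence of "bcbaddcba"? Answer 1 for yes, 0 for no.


Check if "bac" is a subsequence of "bcbaddcba"
Greedy scan:
  Position 0 ('b'): matches sub[0] = 'b'
  Position 1 ('c'): no match needed
  Position 2 ('b'): no match needed
  Position 3 ('a'): matches sub[1] = 'a'
  Position 4 ('d'): no match needed
  Position 5 ('d'): no match needed
  Position 6 ('c'): matches sub[2] = 'c'
  Position 7 ('b'): no match needed
  Position 8 ('a'): no match needed
All 3 characters matched => is a subsequence

1


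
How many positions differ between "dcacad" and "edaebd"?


Comparing "dcacad" and "edaebd" position by position:
  Position 0: 'd' vs 'e' => DIFFER
  Position 1: 'c' vs 'd' => DIFFER
  Position 2: 'a' vs 'a' => same
  Position 3: 'c' vs 'e' => DIFFER
  Position 4: 'a' vs 'b' => DIFFER
  Position 5: 'd' vs 'd' => same
Positions that differ: 4

4


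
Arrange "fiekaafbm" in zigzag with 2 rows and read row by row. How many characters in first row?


Zigzag "fiekaafbm" into 2 rows:
Placing characters:
  'f' => row 0
  'i' => row 1
  'e' => row 0
  'k' => row 1
  'a' => row 0
  'a' => row 1
  'f' => row 0
  'b' => row 1
  'm' => row 0
Rows:
  Row 0: "feafm"
  Row 1: "ikab"
First row length: 5

5


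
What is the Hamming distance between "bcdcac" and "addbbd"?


Comparing "bcdcac" and "addbbd" position by position:
  Position 0: 'b' vs 'a' => differ
  Position 1: 'c' vs 'd' => differ
  Position 2: 'd' vs 'd' => same
  Position 3: 'c' vs 'b' => differ
  Position 4: 'a' vs 'b' => differ
  Position 5: 'c' vs 'd' => differ
Total differences (Hamming distance): 5

5


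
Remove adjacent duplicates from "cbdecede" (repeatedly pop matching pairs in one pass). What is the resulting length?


Input: cbdecede
Stack-based adjacent duplicate removal:
  Read 'c': push. Stack: c
  Read 'b': push. Stack: cb
  Read 'd': push. Stack: cbd
  Read 'e': push. Stack: cbde
  Read 'c': push. Stack: cbdec
  Read 'e': push. Stack: cbdece
  Read 'd': push. Stack: cbdeced
  Read 'e': push. Stack: cbdecede
Final stack: "cbdecede" (length 8)

8


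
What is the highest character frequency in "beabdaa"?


Input: beabdaa
Character counts:
  'a': 3
  'b': 2
  'd': 1
  'e': 1
Maximum frequency: 3

3


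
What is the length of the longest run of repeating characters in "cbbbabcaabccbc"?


Input: "cbbbabcaabccbc"
Scanning for longest run:
  Position 1 ('b'): new char, reset run to 1
  Position 2 ('b'): continues run of 'b', length=2
  Position 3 ('b'): continues run of 'b', length=3
  Position 4 ('a'): new char, reset run to 1
  Position 5 ('b'): new char, reset run to 1
  Position 6 ('c'): new char, reset run to 1
  Position 7 ('a'): new char, reset run to 1
  Position 8 ('a'): continues run of 'a', length=2
  Position 9 ('b'): new char, reset run to 1
  Position 10 ('c'): new char, reset run to 1
  Position 11 ('c'): continues run of 'c', length=2
  Position 12 ('b'): new char, reset run to 1
  Position 13 ('c'): new char, reset run to 1
Longest run: 'b' with length 3

3


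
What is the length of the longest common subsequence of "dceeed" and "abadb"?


LCS of "dceeed" and "abadb"
DP table:
           a    b    a    d    b
      0    0    0    0    0    0
  d   0    0    0    0    1    1
  c   0    0    0    0    1    1
  e   0    0    0    0    1    1
  e   0    0    0    0    1    1
  e   0    0    0    0    1    1
  d   0    0    0    0    1    1
LCS length = dp[6][5] = 1

1


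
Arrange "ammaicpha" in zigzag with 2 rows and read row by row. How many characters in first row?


Zigzag "ammaicpha" into 2 rows:
Placing characters:
  'a' => row 0
  'm' => row 1
  'm' => row 0
  'a' => row 1
  'i' => row 0
  'c' => row 1
  'p' => row 0
  'h' => row 1
  'a' => row 0
Rows:
  Row 0: "amipa"
  Row 1: "mach"
First row length: 5

5


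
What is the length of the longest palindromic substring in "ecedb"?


Input: "ecedb"
Checking substrings for palindromes:
  [0:3] "ece" (len 3) => palindrome
Longest palindromic substring: "ece" with length 3

3


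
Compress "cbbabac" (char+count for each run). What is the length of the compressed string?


Input: cbbabac
Runs:
  'c' x 1 => "c1"
  'b' x 2 => "b2"
  'a' x 1 => "a1"
  'b' x 1 => "b1"
  'a' x 1 => "a1"
  'c' x 1 => "c1"
Compressed: "c1b2a1b1a1c1"
Compressed length: 12

12


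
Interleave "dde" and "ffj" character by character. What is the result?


Interleaving "dde" and "ffj":
  Position 0: 'd' from first, 'f' from second => "df"
  Position 1: 'd' from first, 'f' from second => "df"
  Position 2: 'e' from first, 'j' from second => "ej"
Result: dfdfej

dfdfej


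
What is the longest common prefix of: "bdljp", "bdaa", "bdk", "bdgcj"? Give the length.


Words: bdljp, bdaa, bdk, bdgcj
  Position 0: all 'b' => match
  Position 1: all 'd' => match
  Position 2: ('l', 'a', 'k', 'g') => mismatch, stop
LCP = "bd" (length 2)

2


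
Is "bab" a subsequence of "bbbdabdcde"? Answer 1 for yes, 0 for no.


Check if "bab" is a subsequence of "bbbdabdcde"
Greedy scan:
  Position 0 ('b'): matches sub[0] = 'b'
  Position 1 ('b'): no match needed
  Position 2 ('b'): no match needed
  Position 3 ('d'): no match needed
  Position 4 ('a'): matches sub[1] = 'a'
  Position 5 ('b'): matches sub[2] = 'b'
  Position 6 ('d'): no match needed
  Position 7 ('c'): no match needed
  Position 8 ('d'): no match needed
  Position 9 ('e'): no match needed
All 3 characters matched => is a subsequence

1


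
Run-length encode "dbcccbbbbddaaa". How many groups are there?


Input: dbcccbbbbddaaa
Scanning for consecutive runs:
  Group 1: 'd' x 1 (positions 0-0)
  Group 2: 'b' x 1 (positions 1-1)
  Group 3: 'c' x 3 (positions 2-4)
  Group 4: 'b' x 4 (positions 5-8)
  Group 5: 'd' x 2 (positions 9-10)
  Group 6: 'a' x 3 (positions 11-13)
Total groups: 6

6


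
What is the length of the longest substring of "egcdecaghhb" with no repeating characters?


Input: "egcdecaghhb"
Sliding window (track last position of each char):
  Position 0 ('e'): window [0,0] length 1 -- new best
  Position 1 ('g'): window [0,1] length 2 -- new best
  Position 2 ('c'): window [0,2] length 3 -- new best
  Position 3 ('d'): window [0,3] length 4 -- new best
  Position 4 ('e'): repeat (last at 0), move window start to 1
  Position 4 ('e'): window [1,4] length 4
  Position 5 ('c'): repeat (last at 2), move window start to 3
  Position 5 ('c'): window [3,5] length 3
  Position 6 ('a'): window [3,6] length 4
  Position 7 ('g'): window [3,7] length 5 -- new best
  Position 8 ('h'): window [3,8] length 6 -- new best
  Position 9 ('h'): repeat (last at 8), move window start to 9
  Position 9 ('h'): window [9,9] length 1
  Position 10 ('b'): window [9,10] length 2
Longest substring with no repeats: "decagh" with length 6

6


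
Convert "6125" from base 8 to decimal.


Input: "6125" in base 8
Positional expansion:
  Digit '6' (value 6) x 8^3 = 3072
  Digit '1' (value 1) x 8^2 = 64
  Digit '2' (value 2) x 8^1 = 16
  Digit '5' (value 5) x 8^0 = 5
Sum = 3157

3157


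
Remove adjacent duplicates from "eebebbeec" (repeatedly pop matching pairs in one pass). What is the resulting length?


Input: eebebbeec
Stack-based adjacent duplicate removal:
  Read 'e': push. Stack: e
  Read 'e': matches stack top 'e' => pop. Stack: (empty)
  Read 'b': push. Stack: b
  Read 'e': push. Stack: be
  Read 'b': push. Stack: beb
  Read 'b': matches stack top 'b' => pop. Stack: be
  Read 'e': matches stack top 'e' => pop. Stack: b
  Read 'e': push. Stack: be
  Read 'c': push. Stack: bec
Final stack: "bec" (length 3)

3


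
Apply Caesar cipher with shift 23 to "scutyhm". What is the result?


Caesar cipher: shift "scutyhm" by 23
  's' (pos 18) + 23 = pos 15 = 'p'
  'c' (pos 2) + 23 = pos 25 = 'z'
  'u' (pos 20) + 23 = pos 17 = 'r'
  't' (pos 19) + 23 = pos 16 = 'q'
  'y' (pos 24) + 23 = pos 21 = 'v'
  'h' (pos 7) + 23 = pos 4 = 'e'
  'm' (pos 12) + 23 = pos 9 = 'j'
Result: pzrqvej

pzrqvej


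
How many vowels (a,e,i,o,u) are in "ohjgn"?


Input: ohjgn
Checking each character:
  'o' at position 0: vowel (running total: 1)
  'h' at position 1: consonant
  'j' at position 2: consonant
  'g' at position 3: consonant
  'n' at position 4: consonant
Total vowels: 1

1


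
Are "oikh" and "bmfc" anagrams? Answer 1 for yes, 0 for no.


Strings: "oikh", "bmfc"
Sorted first:  hiko
Sorted second: bcfm
Differ at position 0: 'h' vs 'b' => not anagrams

0


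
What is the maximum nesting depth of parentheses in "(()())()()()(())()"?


Input: "(()())()()()(())()"
Tracking depth:
  Position 0 '(': depth becomes 1
  Position 1 '(': depth becomes 2
  Position 2 ')': depth becomes 1
  Position 3 '(': depth becomes 2
  Position 4 ')': depth becomes 1
  Position 5 ')': depth becomes 0
  Position 6 '(': depth becomes 1
  Position 7 ')': depth becomes 0
  Position 8 '(': depth becomes 1
  Position 9 ')': depth becomes 0
  Position 10 '(': depth becomes 1
  Position 11 ')': depth becomes 0
  Position 12 '(': depth becomes 1
  Position 13 '(': depth becomes 2
  Position 14 ')': depth becomes 1
  Position 15 ')': depth becomes 0
  Position 16 '(': depth becomes 1
  Position 17 ')': depth becomes 0
Maximum depth reached: 2

2


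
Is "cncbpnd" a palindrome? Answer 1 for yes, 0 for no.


Input: cncbpnd
Reversed: dnpbcnc
  Compare pos 0 ('c') with pos 6 ('d'): MISMATCH
  Compare pos 1 ('n') with pos 5 ('n'): match
  Compare pos 2 ('c') with pos 4 ('p'): MISMATCH
Result: not a palindrome

0


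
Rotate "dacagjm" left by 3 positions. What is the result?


Input: "dacagjm", rotate left by 3
First 3 characters: "dac"
Remaining characters: "agjm"
Concatenate remaining + first: "agjm" + "dac" = "agjmdac"

agjmdac


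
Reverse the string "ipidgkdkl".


Input: ipidgkdkl
Reading characters right to left:
  Position 8: 'l'
  Position 7: 'k'
  Position 6: 'd'
  Position 5: 'k'
  Position 4: 'g'
  Position 3: 'd'
  Position 2: 'i'
  Position 1: 'p'
  Position 0: 'i'
Reversed: lkdkgdipi

lkdkgdipi


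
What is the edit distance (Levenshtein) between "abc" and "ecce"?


Computing edit distance: "abc" -> "ecce"
DP table:
           e    c    c    e
      0    1    2    3    4
  a   1    1    2    3    4
  b   2    2    2    3    4
  c   3    3    2    2    3
Edit distance = dp[3][4] = 3

3


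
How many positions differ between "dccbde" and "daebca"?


Comparing "dccbde" and "daebca" position by position:
  Position 0: 'd' vs 'd' => same
  Position 1: 'c' vs 'a' => DIFFER
  Position 2: 'c' vs 'e' => DIFFER
  Position 3: 'b' vs 'b' => same
  Position 4: 'd' vs 'c' => DIFFER
  Position 5: 'e' vs 'a' => DIFFER
Positions that differ: 4

4


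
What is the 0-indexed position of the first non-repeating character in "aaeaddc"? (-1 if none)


Input: aaeaddc
Character frequencies:
  'a': 3
  'c': 1
  'd': 2
  'e': 1
Scanning left to right for freq == 1:
  Position 0 ('a'): freq=3, skip
  Position 1 ('a'): freq=3, skip
  Position 2 ('e'): unique! => answer = 2

2


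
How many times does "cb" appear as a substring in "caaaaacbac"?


Searching for "cb" in "caaaaacbac"
Scanning each position:
  Position 0: "ca" => no
  Position 1: "aa" => no
  Position 2: "aa" => no
  Position 3: "aa" => no
  Position 4: "aa" => no
  Position 5: "ac" => no
  Position 6: "cb" => MATCH
  Position 7: "ba" => no
  Position 8: "ac" => no
Total occurrences: 1

1


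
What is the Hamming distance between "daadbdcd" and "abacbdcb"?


Comparing "daadbdcd" and "abacbdcb" position by position:
  Position 0: 'd' vs 'a' => differ
  Position 1: 'a' vs 'b' => differ
  Position 2: 'a' vs 'a' => same
  Position 3: 'd' vs 'c' => differ
  Position 4: 'b' vs 'b' => same
  Position 5: 'd' vs 'd' => same
  Position 6: 'c' vs 'c' => same
  Position 7: 'd' vs 'b' => differ
Total differences (Hamming distance): 4

4


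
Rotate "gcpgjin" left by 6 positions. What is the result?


Input: "gcpgjin", rotate left by 6
First 6 characters: "gcpgji"
Remaining characters: "n"
Concatenate remaining + first: "n" + "gcpgji" = "ngcpgji"

ngcpgji


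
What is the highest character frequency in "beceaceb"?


Input: beceaceb
Character counts:
  'a': 1
  'b': 2
  'c': 2
  'e': 3
Maximum frequency: 3

3


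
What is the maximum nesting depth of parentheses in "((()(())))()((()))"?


Input: "((()(())))()((()))"
Tracking depth:
  Position 0 '(': depth becomes 1
  Position 1 '(': depth becomes 2
  Position 2 '(': depth becomes 3
  Position 3 ')': depth becomes 2
  Position 4 '(': depth becomes 3
  Position 5 '(': depth becomes 4
  Position 6 ')': depth becomes 3
  Position 7 ')': depth becomes 2
  Position 8 ')': depth becomes 1
  Position 9 ')': depth becomes 0
  Position 10 '(': depth becomes 1
  Position 11 ')': depth becomes 0
  Position 12 '(': depth becomes 1
  Position 13 '(': depth becomes 2
  Position 14 '(': depth becomes 3
  Position 15 ')': depth becomes 2
  Position 16 ')': depth becomes 1
  Position 17 ')': depth becomes 0
Maximum depth reached: 4

4


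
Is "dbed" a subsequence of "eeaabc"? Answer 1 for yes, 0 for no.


Check if "dbed" is a subsequence of "eeaabc"
Greedy scan:
  Position 0 ('e'): no match needed
  Position 1 ('e'): no match needed
  Position 2 ('a'): no match needed
  Position 3 ('a'): no match needed
  Position 4 ('b'): no match needed
  Position 5 ('c'): no match needed
Only matched 0/4 characters => not a subsequence

0


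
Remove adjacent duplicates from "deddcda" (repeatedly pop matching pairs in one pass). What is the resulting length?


Input: deddcda
Stack-based adjacent duplicate removal:
  Read 'd': push. Stack: d
  Read 'e': push. Stack: de
  Read 'd': push. Stack: ded
  Read 'd': matches stack top 'd' => pop. Stack: de
  Read 'c': push. Stack: dec
  Read 'd': push. Stack: decd
  Read 'a': push. Stack: decda
Final stack: "decda" (length 5)

5


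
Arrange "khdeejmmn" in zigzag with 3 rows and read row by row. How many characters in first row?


Zigzag "khdeejmmn" into 3 rows:
Placing characters:
  'k' => row 0
  'h' => row 1
  'd' => row 2
  'e' => row 1
  'e' => row 0
  'j' => row 1
  'm' => row 2
  'm' => row 1
  'n' => row 0
Rows:
  Row 0: "ken"
  Row 1: "hejm"
  Row 2: "dm"
First row length: 3

3


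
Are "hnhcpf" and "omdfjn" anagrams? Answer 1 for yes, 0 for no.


Strings: "hnhcpf", "omdfjn"
Sorted first:  cfhhnp
Sorted second: dfjmno
Differ at position 0: 'c' vs 'd' => not anagrams

0


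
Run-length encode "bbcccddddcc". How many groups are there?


Input: bbcccddddcc
Scanning for consecutive runs:
  Group 1: 'b' x 2 (positions 0-1)
  Group 2: 'c' x 3 (positions 2-4)
  Group 3: 'd' x 4 (positions 5-8)
  Group 4: 'c' x 2 (positions 9-10)
Total groups: 4

4


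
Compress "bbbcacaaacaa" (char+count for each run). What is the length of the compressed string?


Input: bbbcacaaacaa
Runs:
  'b' x 3 => "b3"
  'c' x 1 => "c1"
  'a' x 1 => "a1"
  'c' x 1 => "c1"
  'a' x 3 => "a3"
  'c' x 1 => "c1"
  'a' x 2 => "a2"
Compressed: "b3c1a1c1a3c1a2"
Compressed length: 14

14


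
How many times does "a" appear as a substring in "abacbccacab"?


Searching for "a" in "abacbccacab"
Scanning each position:
  Position 0: "a" => MATCH
  Position 1: "b" => no
  Position 2: "a" => MATCH
  Position 3: "c" => no
  Position 4: "b" => no
  Position 5: "c" => no
  Position 6: "c" => no
  Position 7: "a" => MATCH
  Position 8: "c" => no
  Position 9: "a" => MATCH
  Position 10: "b" => no
Total occurrences: 4

4


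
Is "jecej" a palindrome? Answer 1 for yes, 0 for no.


Input: jecej
Reversed: jecej
  Compare pos 0 ('j') with pos 4 ('j'): match
  Compare pos 1 ('e') with pos 3 ('e'): match
Result: palindrome

1


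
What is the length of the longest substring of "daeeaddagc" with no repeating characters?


Input: "daeeaddagc"
Sliding window (track last position of each char):
  Position 0 ('d'): window [0,0] length 1 -- new best
  Position 1 ('a'): window [0,1] length 2 -- new best
  Position 2 ('e'): window [0,2] length 3 -- new best
  Position 3 ('e'): repeat (last at 2), move window start to 3
  Position 3 ('e'): window [3,3] length 1
  Position 4 ('a'): window [3,4] length 2
  Position 5 ('d'): window [3,5] length 3
  Position 6 ('d'): repeat (last at 5), move window start to 6
  Position 6 ('d'): window [6,6] length 1
  Position 7 ('a'): window [6,7] length 2
  Position 8 ('g'): window [6,8] length 3
  Position 9 ('c'): window [6,9] length 4 -- new best
Longest substring with no repeats: "dagc" with length 4

4


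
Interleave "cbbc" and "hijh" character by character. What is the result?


Interleaving "cbbc" and "hijh":
  Position 0: 'c' from first, 'h' from second => "ch"
  Position 1: 'b' from first, 'i' from second => "bi"
  Position 2: 'b' from first, 'j' from second => "bj"
  Position 3: 'c' from first, 'h' from second => "ch"
Result: chbibjch

chbibjch


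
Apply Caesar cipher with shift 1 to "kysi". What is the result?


Caesar cipher: shift "kysi" by 1
  'k' (pos 10) + 1 = pos 11 = 'l'
  'y' (pos 24) + 1 = pos 25 = 'z'
  's' (pos 18) + 1 = pos 19 = 't'
  'i' (pos 8) + 1 = pos 9 = 'j'
Result: lztj

lztj


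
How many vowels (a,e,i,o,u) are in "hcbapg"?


Input: hcbapg
Checking each character:
  'h' at position 0: consonant
  'c' at position 1: consonant
  'b' at position 2: consonant
  'a' at position 3: vowel (running total: 1)
  'p' at position 4: consonant
  'g' at position 5: consonant
Total vowels: 1

1


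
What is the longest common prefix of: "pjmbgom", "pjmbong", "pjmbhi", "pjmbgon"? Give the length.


Words: pjmbgom, pjmbong, pjmbhi, pjmbgon
  Position 0: all 'p' => match
  Position 1: all 'j' => match
  Position 2: all 'm' => match
  Position 3: all 'b' => match
  Position 4: ('g', 'o', 'h', 'g') => mismatch, stop
LCP = "pjmb" (length 4)

4


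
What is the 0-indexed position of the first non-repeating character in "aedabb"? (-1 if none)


Input: aedabb
Character frequencies:
  'a': 2
  'b': 2
  'd': 1
  'e': 1
Scanning left to right for freq == 1:
  Position 0 ('a'): freq=2, skip
  Position 1 ('e'): unique! => answer = 1

1


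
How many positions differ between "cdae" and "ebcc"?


Comparing "cdae" and "ebcc" position by position:
  Position 0: 'c' vs 'e' => DIFFER
  Position 1: 'd' vs 'b' => DIFFER
  Position 2: 'a' vs 'c' => DIFFER
  Position 3: 'e' vs 'c' => DIFFER
Positions that differ: 4

4


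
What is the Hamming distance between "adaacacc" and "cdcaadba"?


Comparing "adaacacc" and "cdcaadba" position by position:
  Position 0: 'a' vs 'c' => differ
  Position 1: 'd' vs 'd' => same
  Position 2: 'a' vs 'c' => differ
  Position 3: 'a' vs 'a' => same
  Position 4: 'c' vs 'a' => differ
  Position 5: 'a' vs 'd' => differ
  Position 6: 'c' vs 'b' => differ
  Position 7: 'c' vs 'a' => differ
Total differences (Hamming distance): 6

6


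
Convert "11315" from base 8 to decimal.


Input: "11315" in base 8
Positional expansion:
  Digit '1' (value 1) x 8^4 = 4096
  Digit '1' (value 1) x 8^3 = 512
  Digit '3' (value 3) x 8^2 = 192
  Digit '1' (value 1) x 8^1 = 8
  Digit '5' (value 5) x 8^0 = 5
Sum = 4813

4813


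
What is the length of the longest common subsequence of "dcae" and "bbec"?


LCS of "dcae" and "bbec"
DP table:
           b    b    e    c
      0    0    0    0    0
  d   0    0    0    0    0
  c   0    0    0    0    1
  a   0    0    0    0    1
  e   0    0    0    1    1
LCS length = dp[4][4] = 1

1


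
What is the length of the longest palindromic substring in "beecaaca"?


Input: "beecaaca"
Checking substrings for palindromes:
  [3:7] "caac" (len 4) => palindrome
  [5:8] "aca" (len 3) => palindrome
  [1:3] "ee" (len 2) => palindrome
  [4:6] "aa" (len 2) => palindrome
Longest palindromic substring: "caac" with length 4

4


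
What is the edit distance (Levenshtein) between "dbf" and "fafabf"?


Computing edit distance: "dbf" -> "fafabf"
DP table:
           f    a    f    a    b    f
      0    1    2    3    4    5    6
  d   1    1    2    3    4    5    6
  b   2    2    2    3    4    4    5
  f   3    2    3    2    3    4    4
Edit distance = dp[3][6] = 4

4


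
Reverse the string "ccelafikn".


Input: ccelafikn
Reading characters right to left:
  Position 8: 'n'
  Position 7: 'k'
  Position 6: 'i'
  Position 5: 'f'
  Position 4: 'a'
  Position 3: 'l'
  Position 2: 'e'
  Position 1: 'c'
  Position 0: 'c'
Reversed: nkifalecc

nkifalecc


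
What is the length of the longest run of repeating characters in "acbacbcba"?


Input: "acbacbcba"
Scanning for longest run:
  Position 1 ('c'): new char, reset run to 1
  Position 2 ('b'): new char, reset run to 1
  Position 3 ('a'): new char, reset run to 1
  Position 4 ('c'): new char, reset run to 1
  Position 5 ('b'): new char, reset run to 1
  Position 6 ('c'): new char, reset run to 1
  Position 7 ('b'): new char, reset run to 1
  Position 8 ('a'): new char, reset run to 1
Longest run: 'a' with length 1

1


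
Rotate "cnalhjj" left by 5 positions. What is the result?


Input: "cnalhjj", rotate left by 5
First 5 characters: "cnalh"
Remaining characters: "jj"
Concatenate remaining + first: "jj" + "cnalh" = "jjcnalh"

jjcnalh


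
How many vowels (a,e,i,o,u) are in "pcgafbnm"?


Input: pcgafbnm
Checking each character:
  'p' at position 0: consonant
  'c' at position 1: consonant
  'g' at position 2: consonant
  'a' at position 3: vowel (running total: 1)
  'f' at position 4: consonant
  'b' at position 5: consonant
  'n' at position 6: consonant
  'm' at position 7: consonant
Total vowels: 1

1


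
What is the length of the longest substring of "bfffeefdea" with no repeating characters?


Input: "bfffeefdea"
Sliding window (track last position of each char):
  Position 0 ('b'): window [0,0] length 1 -- new best
  Position 1 ('f'): window [0,1] length 2 -- new best
  Position 2 ('f'): repeat (last at 1), move window start to 2
  Position 2 ('f'): window [2,2] length 1
  Position 3 ('f'): repeat (last at 2), move window start to 3
  Position 3 ('f'): window [3,3] length 1
  Position 4 ('e'): window [3,4] length 2
  Position 5 ('e'): repeat (last at 4), move window start to 5
  Position 5 ('e'): window [5,5] length 1
  Position 6 ('f'): window [5,6] length 2
  Position 7 ('d'): window [5,7] length 3 -- new best
  Position 8 ('e'): repeat (last at 5), move window start to 6
  Position 8 ('e'): window [6,8] length 3
  Position 9 ('a'): window [6,9] length 4 -- new best
Longest substring with no repeats: "fdea" with length 4

4


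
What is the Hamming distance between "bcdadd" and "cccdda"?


Comparing "bcdadd" and "cccdda" position by position:
  Position 0: 'b' vs 'c' => differ
  Position 1: 'c' vs 'c' => same
  Position 2: 'd' vs 'c' => differ
  Position 3: 'a' vs 'd' => differ
  Position 4: 'd' vs 'd' => same
  Position 5: 'd' vs 'a' => differ
Total differences (Hamming distance): 4

4


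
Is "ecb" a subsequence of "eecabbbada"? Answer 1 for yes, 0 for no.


Check if "ecb" is a subsequence of "eecabbbada"
Greedy scan:
  Position 0 ('e'): matches sub[0] = 'e'
  Position 1 ('e'): no match needed
  Position 2 ('c'): matches sub[1] = 'c'
  Position 3 ('a'): no match needed
  Position 4 ('b'): matches sub[2] = 'b'
  Position 5 ('b'): no match needed
  Position 6 ('b'): no match needed
  Position 7 ('a'): no match needed
  Position 8 ('d'): no match needed
  Position 9 ('a'): no match needed
All 3 characters matched => is a subsequence

1
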